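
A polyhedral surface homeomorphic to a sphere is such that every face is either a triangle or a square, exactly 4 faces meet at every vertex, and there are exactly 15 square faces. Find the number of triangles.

8

Let x be the number of triangles; then F = 15 + x.
Edge–face incidences: 2E = 4·15 + 3·x = 60 + 3x.
Every vertex has degree 4, so 4V = 2E.
Euler: V − E + F = 2 ⇒ (2E)/4 − E + (15 + x) = 2.
Multiply by 8: 2·(2E) − 4·(2E) + 8·(15 + x) = 16, i.e. 120 + 8x − 2·(60 + 3x) = 16.
Collecting terms: 2x = 16, so x = 8.
Then 2E = 60 + 3·8 = 84, so E = 42, V = 2E/4 = 21, F = 15 + 8 = 23.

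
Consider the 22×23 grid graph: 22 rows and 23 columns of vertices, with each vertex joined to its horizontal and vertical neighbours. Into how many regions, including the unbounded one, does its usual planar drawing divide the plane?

463

The grid has V = 22·23 = 506 vertices and E = 22·22 + 23·21 = 967 edges.
F = 2 − V + E = 2 − 506 + 967 = 463.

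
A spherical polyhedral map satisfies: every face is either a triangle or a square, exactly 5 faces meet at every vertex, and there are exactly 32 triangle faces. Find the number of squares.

Let x be the number of squares; then F = 32 + x.
Edge–face incidences: 2E = 3·32 + 4·x = 96 + 4x.
Every vertex has degree 5, so 5V = 2E.
Euler: V − E + F = 2 ⇒ (2E)/5 − E + (32 + x) = 2.
Multiply by 10: 2·(2E) − 5·(2E) + 10·(32 + x) = 20, i.e. 320 + 10x − 3·(96 + 4x) = 20.
Collecting terms: −2x + 32 = 20, so −2x = −12, so x = 6.
Then 2E = 96 + 4·6 = 120, so E = 60, V = 2E/5 = 24, F = 32 + 6 = 38.

6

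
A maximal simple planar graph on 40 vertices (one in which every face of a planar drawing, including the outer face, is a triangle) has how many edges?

In a plane triangulation 3F = 2E and V − E + F = 2, so E = 3V − 6 = 3·40 − 6 = 114.

114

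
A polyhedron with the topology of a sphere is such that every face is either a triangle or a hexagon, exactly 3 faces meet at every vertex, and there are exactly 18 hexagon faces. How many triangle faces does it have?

4

Let x be the number of triangles; then F = 18 + x.
Edge–face incidences: 2E = 6·18 + 3·x = 108 + 3x.
Every vertex has degree 3, so 3V = 2E.
Euler: V − E + F = 2 ⇒ (2E)/3 − E + (18 + x) = 2.
Multiply by 6: 2·(2E) − 3·(2E) + 6·(18 + x) = 12, i.e. 108 + 6x − (108 + 3x) = 12.
Collecting terms: 3x = 12, so x = 4.
Then 2E = 108 + 3·4 = 120, so E = 60, V = 2E/3 = 40, F = 18 + 4 = 22.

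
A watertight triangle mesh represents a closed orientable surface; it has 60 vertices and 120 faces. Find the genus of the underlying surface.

1

Every face is a triangle, so 2E = 3·120 = 360, giving E = 180.
χ = V − E + F = 60 − 180 + 120 = 0.
For a closed orientable surface χ = 2 − 2g, so g = (2 − (0))/2 = 1.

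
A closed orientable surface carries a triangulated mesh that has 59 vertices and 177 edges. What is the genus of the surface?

1

Every face is a triangle and each edge borders two faces, so 3F = 2·177, giving F = 118.
χ = V − E + F = 59 − 177 + 118 = 0.
For a closed orientable surface χ = 2 − 2g, so g = (2 − (0))/2 = 1.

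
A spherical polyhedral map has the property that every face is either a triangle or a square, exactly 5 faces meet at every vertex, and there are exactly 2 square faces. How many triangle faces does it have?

Let x be the number of triangles; then F = 2 + x.
Edge–face incidences: 2E = 4·2 + 3·x = 8 + 3x.
Every vertex has degree 5, so 5V = 2E.
Euler: V − E + F = 2 ⇒ (2E)/5 − E + (2 + x) = 2.
Multiply by 10: 2·(2E) − 5·(2E) + 10·(2 + x) = 20, i.e. 20 + 10x − 3·(8 + 3x) = 20.
Collecting terms: x − 4 = 20, so x = 24.
Then 2E = 8 + 3·24 = 80, so E = 40, V = 2E/5 = 16, F = 2 + 24 = 26.

24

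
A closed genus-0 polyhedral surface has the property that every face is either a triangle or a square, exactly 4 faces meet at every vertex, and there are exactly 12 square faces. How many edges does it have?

36

Let x be the number of triangles; then F = 12 + x.
Edge–face incidences: 2E = 4·12 + 3·x = 48 + 3x.
Every vertex has degree 4, so 4V = 2E.
Euler: V − E + F = 2 ⇒ (2E)/4 − E + (12 + x) = 2.
Multiply by 8: 2·(2E) − 4·(2E) + 8·(12 + x) = 16, i.e. 96 + 8x − 2·(48 + 3x) = 16.
Collecting terms: 2x = 16, so x = 8.
Then 2E = 48 + 3·8 = 72, so E = 36, V = 2E/4 = 18, F = 12 + 8 = 20.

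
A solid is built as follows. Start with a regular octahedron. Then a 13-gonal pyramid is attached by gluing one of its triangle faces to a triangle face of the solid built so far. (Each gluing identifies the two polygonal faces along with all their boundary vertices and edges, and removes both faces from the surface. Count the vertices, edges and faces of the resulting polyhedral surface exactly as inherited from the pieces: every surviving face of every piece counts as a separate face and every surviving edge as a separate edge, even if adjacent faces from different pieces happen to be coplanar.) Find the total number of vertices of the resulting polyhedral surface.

17

A regular octahedron: V=6, E=12, F=8.
Attach a 13-gonal pyramid (V=14, E=26, F=14) along a 3-gon: merge 3 vertices and 3 edges, delete both glued faces → V=17, E=35, F=20.
Check: V − E + F = 17 − 35 + 20 = 2.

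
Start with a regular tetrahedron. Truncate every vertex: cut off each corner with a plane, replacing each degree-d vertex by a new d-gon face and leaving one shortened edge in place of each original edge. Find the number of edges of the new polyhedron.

The base solid has V = 4, E = 6, F = 4.
Truncation replaces each original edge-end by a new vertex, so V′ = 2E = 12.
Each original edge survives, and each old vertex of degree d contributes d new edges; summing degrees gives Σd = 2E, so E′ = E + 2E = 3E = 18.
Each original face survives and each original vertex becomes one new face: F′ = F + V = 8.

18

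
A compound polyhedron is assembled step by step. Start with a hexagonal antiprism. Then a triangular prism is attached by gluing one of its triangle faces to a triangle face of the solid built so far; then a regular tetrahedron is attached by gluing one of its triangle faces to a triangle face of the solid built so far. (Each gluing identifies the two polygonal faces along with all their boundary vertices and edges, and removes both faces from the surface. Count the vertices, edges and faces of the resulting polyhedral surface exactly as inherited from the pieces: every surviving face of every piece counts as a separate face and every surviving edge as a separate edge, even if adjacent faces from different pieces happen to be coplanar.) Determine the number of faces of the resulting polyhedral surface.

A hexagonal antiprism: V=12, E=24, F=14.
Attach a triangular prism (V=6, E=9, F=5) along a 3-gon: merge 3 vertices and 3 edges, delete both glued faces → V=15, E=30, F=17.
Attach a regular tetrahedron (V=4, E=6, F=4) along a 3-gon: merge 3 vertices and 3 edges, delete both glued faces → V=16, E=33, F=19.
Check: V − E + F = 16 − 33 + 19 = 2.

19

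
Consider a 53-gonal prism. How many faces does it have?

55

A prism on an n-gon has two n-gon bases and n rectangular sides: V = 2·53 = 106, E = 3·53 = 159, F = 53 + 2 = 55.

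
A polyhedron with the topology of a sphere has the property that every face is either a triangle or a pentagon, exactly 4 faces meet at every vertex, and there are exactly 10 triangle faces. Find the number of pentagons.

2

Let x be the number of pentagons; then F = 10 + x.
Edge–face incidences: 2E = 3·10 + 5·x = 30 + 5x.
Every vertex has degree 4, so 4V = 2E.
Euler: V − E + F = 2 ⇒ (2E)/4 − E + (10 + x) = 2.
Multiply by 8: 2·(2E) − 4·(2E) + 8·(10 + x) = 16, i.e. 80 + 8x − 2·(30 + 5x) = 16.
Collecting terms: −2x + 20 = 16, so −2x = −4, so x = 2.
Then 2E = 30 + 5·2 = 40, so E = 20, V = 2E/4 = 10, F = 10 + 2 = 12.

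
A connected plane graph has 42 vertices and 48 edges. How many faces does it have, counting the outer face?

Euler's formula for a connected plane graph: V − E + F = 2, so F = 2 − 42 + 48 = 8.

8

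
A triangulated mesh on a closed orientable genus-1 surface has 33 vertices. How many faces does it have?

66

χ = 2 − 2·1 = 0, and every face is a triangle so 3F = 2E.
V − E + F = 0 with E = 3F/2 gives 33 − (3/2 − 1)·F = 0, so F = 66 and E = 99.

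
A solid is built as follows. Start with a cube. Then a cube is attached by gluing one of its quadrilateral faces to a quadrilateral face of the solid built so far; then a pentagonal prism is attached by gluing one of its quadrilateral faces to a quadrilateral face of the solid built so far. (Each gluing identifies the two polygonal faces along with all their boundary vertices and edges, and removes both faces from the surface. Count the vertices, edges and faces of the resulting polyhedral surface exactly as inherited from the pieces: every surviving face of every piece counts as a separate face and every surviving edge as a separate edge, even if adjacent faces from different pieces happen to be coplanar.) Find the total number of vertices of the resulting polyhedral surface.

18

A cube: V=8, E=12, F=6.
Attach a cube (V=8, E=12, F=6) along a 4-gon: merge 4 vertices and 4 edges, delete both glued faces → V=12, E=20, F=10.
Attach a pentagonal prism (V=10, E=15, F=7) along a 4-gon: merge 4 vertices and 4 edges, delete both glued faces → V=18, E=31, F=15.
Check: V − E + F = 18 − 31 + 15 = 2.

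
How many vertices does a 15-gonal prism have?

30

A prism on an n-gon has two n-gon bases and n rectangular sides: V = 2·15 = 30, E = 3·15 = 45, F = 15 + 2 = 17.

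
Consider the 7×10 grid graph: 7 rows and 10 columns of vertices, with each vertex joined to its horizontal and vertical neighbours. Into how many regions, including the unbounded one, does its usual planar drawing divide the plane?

The grid has V = 7·10 = 70 vertices and E = 7·9 + 10·6 = 123 edges.
F = 2 − V + E = 2 − 70 + 123 = 55.

55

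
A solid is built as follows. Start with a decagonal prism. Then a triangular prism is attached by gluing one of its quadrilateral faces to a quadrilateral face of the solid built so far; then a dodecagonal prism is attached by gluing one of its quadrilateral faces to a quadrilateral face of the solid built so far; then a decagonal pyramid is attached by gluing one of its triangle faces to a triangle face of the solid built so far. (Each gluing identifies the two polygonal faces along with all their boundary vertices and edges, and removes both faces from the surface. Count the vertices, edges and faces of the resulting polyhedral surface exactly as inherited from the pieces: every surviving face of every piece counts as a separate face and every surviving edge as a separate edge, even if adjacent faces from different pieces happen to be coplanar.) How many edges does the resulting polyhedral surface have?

A decagonal prism: V=20, E=30, F=12.
Attach a triangular prism (V=6, E=9, F=5) along a 4-gon: merge 4 vertices and 4 edges, delete both glued faces → V=22, E=35, F=15.
Attach a dodecagonal prism (V=24, E=36, F=14) along a 4-gon: merge 4 vertices and 4 edges, delete both glued faces → V=42, E=67, F=27.
Attach a decagonal pyramid (V=11, E=20, F=11) along a 3-gon: merge 3 vertices and 3 edges, delete both glued faces → V=50, E=84, F=36.
Check: V − E + F = 50 − 84 + 36 = 2.

84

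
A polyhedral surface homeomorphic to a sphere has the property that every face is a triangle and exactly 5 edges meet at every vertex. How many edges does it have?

Each face has 3 edges and each edge borders two faces, so 2E = 3F.
Each vertex has degree 5, so 5V = 2E and hence V = 3F/5.
Euler: V − E + F = 2 ⇒ (3F/5) − (3F/2) + F = 2.
Multiply by 10: (6 − 15 + 10)F = 20, i.e. 1F = 20.
So F = 20, E = 3·20/2 = 30, V = 3·20/5 = 12.

30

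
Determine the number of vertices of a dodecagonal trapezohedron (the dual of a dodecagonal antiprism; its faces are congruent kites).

26

The n-trapezohedron (dual of the n-antiprism) has V = 2·12 + 2 = 26, E = 4·12 = 48, F = 2·12 = 24.
Check: V − E + F = 26 − 48 + 24 = 2.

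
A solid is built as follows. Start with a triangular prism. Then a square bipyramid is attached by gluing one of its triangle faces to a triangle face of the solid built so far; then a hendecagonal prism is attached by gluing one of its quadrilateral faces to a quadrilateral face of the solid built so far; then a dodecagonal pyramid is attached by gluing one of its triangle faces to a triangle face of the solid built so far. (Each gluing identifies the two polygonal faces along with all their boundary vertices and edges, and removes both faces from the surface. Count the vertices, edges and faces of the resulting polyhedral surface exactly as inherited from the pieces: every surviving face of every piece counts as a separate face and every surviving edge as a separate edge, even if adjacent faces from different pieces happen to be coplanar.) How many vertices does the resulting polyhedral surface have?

37

A triangular prism: V=6, E=9, F=5.
Attach a square bipyramid (V=6, E=12, F=8) along a 3-gon: merge 3 vertices and 3 edges, delete both glued faces → V=9, E=18, F=11.
Attach a hendecagonal prism (V=22, E=33, F=13) along a 4-gon: merge 4 vertices and 4 edges, delete both glued faces → V=27, E=47, F=22.
Attach a dodecagonal pyramid (V=13, E=24, F=13) along a 3-gon: merge 3 vertices and 3 edges, delete both glued faces → V=37, E=68, F=33.
Check: V − E + F = 37 − 68 + 33 = 2.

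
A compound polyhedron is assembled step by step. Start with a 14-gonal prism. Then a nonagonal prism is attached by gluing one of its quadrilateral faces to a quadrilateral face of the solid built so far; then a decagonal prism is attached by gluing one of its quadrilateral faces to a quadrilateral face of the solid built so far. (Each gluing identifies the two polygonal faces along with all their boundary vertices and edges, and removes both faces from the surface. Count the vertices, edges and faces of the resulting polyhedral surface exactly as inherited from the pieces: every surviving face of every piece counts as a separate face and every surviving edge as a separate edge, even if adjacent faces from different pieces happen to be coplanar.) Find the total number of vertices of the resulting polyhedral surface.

A 14-gonal prism: V=28, E=42, F=16.
Attach a nonagonal prism (V=18, E=27, F=11) along a 4-gon: merge 4 vertices and 4 edges, delete both glued faces → V=42, E=65, F=25.
Attach a decagonal prism (V=20, E=30, F=12) along a 4-gon: merge 4 vertices and 4 edges, delete both glued faces → V=58, E=91, F=35.
Check: V − E + F = 58 − 91 + 35 = 2.

58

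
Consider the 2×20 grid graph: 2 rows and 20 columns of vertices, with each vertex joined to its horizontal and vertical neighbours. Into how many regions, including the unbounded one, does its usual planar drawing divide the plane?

The grid has V = 2·20 = 40 vertices and E = 2·19 + 20·1 = 58 edges.
F = 2 − V + E = 2 − 40 + 58 = 20.

20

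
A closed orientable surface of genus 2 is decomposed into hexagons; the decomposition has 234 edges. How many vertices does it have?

154

χ = 2 − 2·2 = -2, and every face is a hexagon so 6F = 2E.
F = 2E/6 = 78. Then V = -2 + E − F = -2 + 234 − 78 = 154.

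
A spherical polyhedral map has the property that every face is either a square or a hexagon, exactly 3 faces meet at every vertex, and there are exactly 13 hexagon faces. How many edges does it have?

Let x be the number of squares; then F = 13 + x.
Edge–face incidences: 2E = 6·13 + 4·x = 78 + 4x.
Every vertex has degree 3, so 3V = 2E.
Euler: V − E + F = 2 ⇒ (2E)/3 − E + (13 + x) = 2.
Multiply by 6: 2·(2E) − 3·(2E) + 6·(13 + x) = 12, i.e. 78 + 6x − (78 + 4x) = 12.
Collecting terms: 2x = 12, so x = 6.
Then 2E = 78 + 4·6 = 102, so E = 51, V = 2E/3 = 34, F = 13 + 6 = 19.

51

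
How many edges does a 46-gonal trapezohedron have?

184

The n-trapezohedron (dual of the n-antiprism) has V = 2·46 + 2 = 94, E = 4·46 = 184, F = 2·46 = 92.
Check: V − E + F = 94 − 184 + 92 = 2.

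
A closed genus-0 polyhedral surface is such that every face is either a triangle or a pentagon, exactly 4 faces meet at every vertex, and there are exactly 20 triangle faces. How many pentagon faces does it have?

12

Let x be the number of pentagons; then F = 20 + x.
Edge–face incidences: 2E = 3·20 + 5·x = 60 + 5x.
Every vertex has degree 4, so 4V = 2E.
Euler: V − E + F = 2 ⇒ (2E)/4 − E + (20 + x) = 2.
Multiply by 8: 2·(2E) − 4·(2E) + 8·(20 + x) = 16, i.e. 160 + 8x − 2·(60 + 5x) = 16.
Collecting terms: −2x + 40 = 16, so −2x = −24, so x = 12.
Then 2E = 60 + 5·12 = 120, so E = 60, V = 2E/4 = 30, F = 20 + 12 = 32.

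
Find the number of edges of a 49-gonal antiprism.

An antiprism on an n-gon has two n-gon caps and 2n triangles: V = 2·49 = 98, E = 4·49 = 196, F = 2·49 + 2 = 100.

196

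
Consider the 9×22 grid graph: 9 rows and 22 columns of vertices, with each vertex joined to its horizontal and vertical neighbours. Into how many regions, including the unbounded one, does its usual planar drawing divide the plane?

169

The grid has V = 9·22 = 198 vertices and E = 9·21 + 22·8 = 365 edges.
F = 2 − V + E = 2 − 198 + 365 = 169.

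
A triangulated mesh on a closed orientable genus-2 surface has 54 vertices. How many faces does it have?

112

χ = 2 − 2·2 = -2, and every face is a triangle so 3F = 2E.
V − E + F = -2 with E = 3F/2 gives 54 − (3/2 − 1)·F = -2, so F = 112 and E = 168.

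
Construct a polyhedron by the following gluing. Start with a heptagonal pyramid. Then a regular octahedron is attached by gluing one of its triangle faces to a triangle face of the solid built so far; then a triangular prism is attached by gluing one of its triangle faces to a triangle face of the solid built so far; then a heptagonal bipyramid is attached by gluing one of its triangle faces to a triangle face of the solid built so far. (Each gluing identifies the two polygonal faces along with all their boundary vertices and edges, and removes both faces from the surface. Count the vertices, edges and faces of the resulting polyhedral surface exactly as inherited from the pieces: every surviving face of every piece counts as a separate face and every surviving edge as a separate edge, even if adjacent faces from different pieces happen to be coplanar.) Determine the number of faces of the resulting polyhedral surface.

29

A heptagonal pyramid: V=8, E=14, F=8.
Attach a regular octahedron (V=6, E=12, F=8) along a 3-gon: merge 3 vertices and 3 edges, delete both glued faces → V=11, E=23, F=14.
Attach a triangular prism (V=6, E=9, F=5) along a 3-gon: merge 3 vertices and 3 edges, delete both glued faces → V=14, E=29, F=17.
Attach a heptagonal bipyramid (V=9, E=21, F=14) along a 3-gon: merge 3 vertices and 3 edges, delete both glued faces → V=20, E=47, F=29.
Check: V − E + F = 20 − 47 + 29 = 2.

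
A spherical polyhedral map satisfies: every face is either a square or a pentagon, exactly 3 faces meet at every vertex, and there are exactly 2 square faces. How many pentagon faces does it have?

8

Let x be the number of pentagons; then F = 2 + x.
Edge–face incidences: 2E = 4·2 + 5·x = 8 + 5x.
Every vertex has degree 3, so 3V = 2E.
Euler: V − E + F = 2 ⇒ (2E)/3 − E + (2 + x) = 2.
Multiply by 6: 2·(2E) − 3·(2E) + 6·(2 + x) = 12, i.e. 12 + 6x − (8 + 5x) = 12.
Collecting terms: x + 4 = 12, so x = 8.
Then 2E = 8 + 5·8 = 48, so E = 24, V = 2E/3 = 16, F = 2 + 8 = 10.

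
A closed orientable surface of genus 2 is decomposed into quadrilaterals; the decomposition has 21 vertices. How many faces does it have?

χ = 2 − 2·2 = -2, and every face is a square so 4F = 2E.
V − E + F = -2 with E = 4F/2 gives 21 − (4/2 − 1)·F = -2, so F = 23 and E = 46.

23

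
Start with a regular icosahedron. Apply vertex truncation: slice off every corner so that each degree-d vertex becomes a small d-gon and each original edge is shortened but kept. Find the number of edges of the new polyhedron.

90

The base solid has V = 12, E = 30, F = 20.
Truncation replaces each original edge-end by a new vertex, so V′ = 2E = 60.
Each original edge survives, and each old vertex of degree d contributes d new edges; summing degrees gives Σd = 2E, so E′ = E + 2E = 3E = 90.
Each original face survives and each original vertex becomes one new face: F′ = F + V = 32.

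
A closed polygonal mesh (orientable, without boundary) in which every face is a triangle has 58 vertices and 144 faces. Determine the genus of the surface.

8

Every face is a triangle, so 2E = 3·144 = 432, giving E = 216.
χ = V − E + F = 58 − 216 + 144 = -14.
For a closed orientable surface χ = 2 − 2g, so g = (2 − (-14))/2 = 8.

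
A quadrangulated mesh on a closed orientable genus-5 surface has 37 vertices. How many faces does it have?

45

χ = 2 − 2·5 = -8, and every face is a square so 4F = 2E.
V − E + F = -8 with E = 4F/2 gives 37 − (4/2 − 1)·F = -8, so F = 45 and E = 90.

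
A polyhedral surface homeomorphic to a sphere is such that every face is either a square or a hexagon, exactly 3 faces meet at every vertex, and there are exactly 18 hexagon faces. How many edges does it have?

66

Let x be the number of squares; then F = 18 + x.
Edge–face incidences: 2E = 6·18 + 4·x = 108 + 4x.
Every vertex has degree 3, so 3V = 2E.
Euler: V − E + F = 2 ⇒ (2E)/3 − E + (18 + x) = 2.
Multiply by 6: 2·(2E) − 3·(2E) + 6·(18 + x) = 12, i.e. 108 + 6x − (108 + 4x) = 12.
Collecting terms: 2x = 12, so x = 6.
Then 2E = 108 + 4·6 = 132, so E = 66, V = 2E/3 = 44, F = 18 + 6 = 24.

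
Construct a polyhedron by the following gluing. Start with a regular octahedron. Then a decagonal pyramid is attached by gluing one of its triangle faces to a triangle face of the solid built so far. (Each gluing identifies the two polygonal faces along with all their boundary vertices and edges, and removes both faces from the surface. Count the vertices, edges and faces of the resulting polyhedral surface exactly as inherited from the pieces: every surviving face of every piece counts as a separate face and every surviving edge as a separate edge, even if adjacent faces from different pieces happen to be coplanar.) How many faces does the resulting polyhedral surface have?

17

A regular octahedron: V=6, E=12, F=8.
Attach a decagonal pyramid (V=11, E=20, F=11) along a 3-gon: merge 3 vertices and 3 edges, delete both glued faces → V=14, E=29, F=17.
Check: V − E + F = 14 − 29 + 17 = 2.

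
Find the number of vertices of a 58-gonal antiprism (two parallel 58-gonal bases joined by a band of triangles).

An antiprism on an n-gon has two n-gon caps and 2n triangles: V = 2·58 = 116, E = 4·58 = 232, F = 2·58 + 2 = 118.

116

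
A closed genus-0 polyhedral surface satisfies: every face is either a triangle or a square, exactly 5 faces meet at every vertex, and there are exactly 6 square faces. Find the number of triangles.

Let x be the number of triangles; then F = 6 + x.
Edge–face incidences: 2E = 4·6 + 3·x = 24 + 3x.
Every vertex has degree 5, so 5V = 2E.
Euler: V − E + F = 2 ⇒ (2E)/5 − E + (6 + x) = 2.
Multiply by 10: 2·(2E) − 5·(2E) + 10·(6 + x) = 20, i.e. 60 + 10x − 3·(24 + 3x) = 20.
Collecting terms: x − 12 = 20, so x = 32.
Then 2E = 24 + 3·32 = 120, so E = 60, V = 2E/5 = 24, F = 6 + 32 = 38.

32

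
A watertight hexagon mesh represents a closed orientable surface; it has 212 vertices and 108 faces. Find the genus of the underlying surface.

3

Every face is a hexagon, so 2E = 6·108 = 648, giving E = 324.
χ = V − E + F = 212 − 324 + 108 = -4.
For a closed orientable surface χ = 2 − 2g, so g = (2 − (-4))/2 = 3.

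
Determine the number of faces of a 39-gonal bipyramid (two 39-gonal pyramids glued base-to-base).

A bipyramid over an n-gon has 2n triangular faces and n + 2 vertices: V = 39 + 2 = 41, E = 3·39 = 117, F = 2·39 = 78.

78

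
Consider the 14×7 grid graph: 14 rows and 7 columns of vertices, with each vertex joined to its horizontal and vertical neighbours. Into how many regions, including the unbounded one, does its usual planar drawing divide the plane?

79

The grid has V = 14·7 = 98 vertices and E = 14·6 + 7·13 = 175 edges.
F = 2 − V + E = 2 − 98 + 175 = 79.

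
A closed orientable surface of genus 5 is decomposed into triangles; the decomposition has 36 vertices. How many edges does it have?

132

χ = 2 − 2·5 = -8, and every face is a triangle so 3F = 2E.
V − E + F = -8 with E = 3F/2 gives 36 − (3/2 − 1)·F = -8, so F = 88 and E = 132.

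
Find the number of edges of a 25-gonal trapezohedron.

The n-trapezohedron (dual of the n-antiprism) has V = 2·25 + 2 = 52, E = 4·25 = 100, F = 2·25 = 50.

100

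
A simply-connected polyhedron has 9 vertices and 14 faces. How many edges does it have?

21

Here V − E + F = 2.
E = V + F − (2) = 9 + 14 − (2) = 21.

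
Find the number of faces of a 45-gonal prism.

A prism on an n-gon has two n-gon bases and n rectangular sides: V = 2·45 = 90, E = 3·45 = 135, F = 45 + 2 = 47.

47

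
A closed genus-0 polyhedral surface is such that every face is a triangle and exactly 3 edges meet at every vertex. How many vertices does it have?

4

Each face has 3 edges and each edge borders two faces, so 2E = 3F.
Each vertex has degree 3, so 3V = 2E and hence V = 3F/3.
Euler: V − E + F = 2 ⇒ (3F/3) − (3F/2) + F = 2.
Multiply by 6: (6 − 9 + 6)F = 12, i.e. 3F = 12.
So F = 4, E = 3·4/2 = 6, V = 3·4/3 = 4.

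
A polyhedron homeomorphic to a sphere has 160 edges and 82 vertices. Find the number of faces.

80

Here V − E + F = 2.
F = 2 − V + E = 2 − 82 + 160 = 80.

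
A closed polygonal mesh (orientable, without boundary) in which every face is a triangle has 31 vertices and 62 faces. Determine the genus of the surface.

1

Every face is a triangle, so 2E = 3·62 = 186, giving E = 93.
χ = V − E + F = 31 − 93 + 62 = 0.
For a closed orientable surface χ = 2 − 2g, so g = (2 − (0))/2 = 1.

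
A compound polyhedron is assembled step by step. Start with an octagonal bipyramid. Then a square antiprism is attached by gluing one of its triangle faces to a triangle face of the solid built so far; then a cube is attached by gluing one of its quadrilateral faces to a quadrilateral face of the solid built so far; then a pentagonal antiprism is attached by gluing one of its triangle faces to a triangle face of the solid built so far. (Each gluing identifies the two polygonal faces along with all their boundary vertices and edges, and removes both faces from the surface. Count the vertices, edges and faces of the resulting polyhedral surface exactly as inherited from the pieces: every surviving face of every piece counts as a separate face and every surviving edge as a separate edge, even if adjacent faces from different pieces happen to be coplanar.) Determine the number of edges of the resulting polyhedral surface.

An octagonal bipyramid: V=10, E=24, F=16.
Attach a square antiprism (V=8, E=16, F=10) along a 3-gon: merge 3 vertices and 3 edges, delete both glued faces → V=15, E=37, F=24.
Attach a cube (V=8, E=12, F=6) along a 4-gon: merge 4 vertices and 4 edges, delete both glued faces → V=19, E=45, F=28.
Attach a pentagonal antiprism (V=10, E=20, F=12) along a 3-gon: merge 3 vertices and 3 edges, delete both glued faces → V=26, E=62, F=38.
Check: V − E + F = 26 − 62 + 38 = 2.

62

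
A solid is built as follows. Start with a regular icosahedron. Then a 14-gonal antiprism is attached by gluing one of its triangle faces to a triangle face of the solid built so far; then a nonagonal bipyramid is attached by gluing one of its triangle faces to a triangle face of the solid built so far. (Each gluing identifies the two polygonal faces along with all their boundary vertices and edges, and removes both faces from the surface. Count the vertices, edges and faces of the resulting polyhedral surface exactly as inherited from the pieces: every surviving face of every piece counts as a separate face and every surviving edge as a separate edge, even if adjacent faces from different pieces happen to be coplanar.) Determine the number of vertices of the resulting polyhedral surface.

45

A regular icosahedron: V=12, E=30, F=20.
Attach a 14-gonal antiprism (V=28, E=56, F=30) along a 3-gon: merge 3 vertices and 3 edges, delete both glued faces → V=37, E=83, F=48.
Attach a nonagonal bipyramid (V=11, E=27, F=18) along a 3-gon: merge 3 vertices and 3 edges, delete both glued faces → V=45, E=107, F=64.
Check: V − E + F = 45 − 107 + 64 = 2.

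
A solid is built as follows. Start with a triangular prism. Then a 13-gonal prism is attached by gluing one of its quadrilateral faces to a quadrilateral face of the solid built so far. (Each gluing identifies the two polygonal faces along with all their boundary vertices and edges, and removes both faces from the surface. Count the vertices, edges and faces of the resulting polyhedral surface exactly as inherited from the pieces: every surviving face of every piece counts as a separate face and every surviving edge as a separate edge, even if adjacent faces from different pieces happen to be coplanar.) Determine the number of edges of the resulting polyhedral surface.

A triangular prism: V=6, E=9, F=5.
Attach a 13-gonal prism (V=26, E=39, F=15) along a 4-gon: merge 4 vertices and 4 edges, delete both glued faces → V=28, E=44, F=18.
Check: V − E + F = 28 − 44 + 18 = 2.

44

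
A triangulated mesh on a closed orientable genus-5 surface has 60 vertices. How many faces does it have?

χ = 2 − 2·5 = -8, and every face is a triangle so 3F = 2E.
V − E + F = -8 with E = 3F/2 gives 60 − (3/2 − 1)·F = -8, so F = 136 and E = 204.

136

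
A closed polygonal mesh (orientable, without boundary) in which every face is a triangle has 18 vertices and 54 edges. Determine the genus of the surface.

1

Every face is a triangle and each edge borders two faces, so 3F = 2·54, giving F = 36.
χ = V − E + F = 18 − 54 + 36 = 0.
For a closed orientable surface χ = 2 − 2g, so g = (2 − (0))/2 = 1.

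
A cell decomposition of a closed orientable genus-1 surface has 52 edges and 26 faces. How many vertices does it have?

For a closed orientable surface of genus 1, χ = 2 − 2·1 = 0.
V = 0 + E − F = 0 + 52 − 26 = 26.

26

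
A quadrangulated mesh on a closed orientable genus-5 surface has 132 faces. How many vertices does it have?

124

χ = 2 − 2·5 = -8, and every face is a square so 4F = 2E.
E = 4·132/2 = 264. Then V = -8 + E − F = -8 + 264 − 132 = 124.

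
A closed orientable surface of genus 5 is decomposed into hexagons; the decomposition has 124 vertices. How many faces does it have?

χ = 2 − 2·5 = -8, and every face is a hexagon so 6F = 2E.
V − E + F = -8 with E = 6F/2 gives 124 − (6/2 − 1)·F = -8, so F = 66 and E = 198.

66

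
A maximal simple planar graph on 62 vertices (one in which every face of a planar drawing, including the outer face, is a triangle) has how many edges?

In a plane triangulation 3F = 2E and V − E + F = 2, so E = 3V − 6 = 3·62 − 6 = 180.

180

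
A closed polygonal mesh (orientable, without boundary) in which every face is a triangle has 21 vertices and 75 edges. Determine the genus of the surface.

3

Every face is a triangle and each edge borders two faces, so 3F = 2·75, giving F = 50.
χ = V − E + F = 21 − 75 + 50 = -4.
For a closed orientable surface χ = 2 − 2g, so g = (2 − (-4))/2 = 3.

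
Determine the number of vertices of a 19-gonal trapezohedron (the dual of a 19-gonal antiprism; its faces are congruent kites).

The n-trapezohedron (dual of the n-antiprism) has V = 2·19 + 2 = 40, E = 4·19 = 76, F = 2·19 = 38.
Check: V − E + F = 40 − 76 + 38 = 2.

40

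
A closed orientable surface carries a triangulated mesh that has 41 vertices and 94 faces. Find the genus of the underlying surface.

4

Every face is a triangle, so 2E = 3·94 = 282, giving E = 141.
χ = V − E + F = 41 − 141 + 94 = -6.
For a closed orientable surface χ = 2 − 2g, so g = (2 − (-6))/2 = 4.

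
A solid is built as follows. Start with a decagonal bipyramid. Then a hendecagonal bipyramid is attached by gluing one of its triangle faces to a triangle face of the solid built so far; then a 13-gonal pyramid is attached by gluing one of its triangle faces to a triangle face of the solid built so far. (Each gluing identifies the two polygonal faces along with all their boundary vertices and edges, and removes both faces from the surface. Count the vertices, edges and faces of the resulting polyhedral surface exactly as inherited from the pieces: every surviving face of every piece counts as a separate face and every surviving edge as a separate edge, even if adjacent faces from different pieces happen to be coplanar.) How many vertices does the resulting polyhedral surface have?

33

A decagonal bipyramid: V=12, E=30, F=20.
Attach a hendecagonal bipyramid (V=13, E=33, F=22) along a 3-gon: merge 3 vertices and 3 edges, delete both glued faces → V=22, E=60, F=40.
Attach a 13-gonal pyramid (V=14, E=26, F=14) along a 3-gon: merge 3 vertices and 3 edges, delete both glued faces → V=33, E=83, F=52.
Check: V − E + F = 33 − 83 + 52 = 2.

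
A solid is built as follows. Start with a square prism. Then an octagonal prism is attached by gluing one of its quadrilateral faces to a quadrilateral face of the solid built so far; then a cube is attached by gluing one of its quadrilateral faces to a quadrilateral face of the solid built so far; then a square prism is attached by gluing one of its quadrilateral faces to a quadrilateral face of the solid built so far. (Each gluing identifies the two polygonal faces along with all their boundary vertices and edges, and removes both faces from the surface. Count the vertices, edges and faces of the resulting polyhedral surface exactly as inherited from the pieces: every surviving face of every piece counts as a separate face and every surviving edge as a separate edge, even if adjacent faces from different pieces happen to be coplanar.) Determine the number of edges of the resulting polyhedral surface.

48

A square prism: V=8, E=12, F=6.
Attach an octagonal prism (V=16, E=24, F=10) along a 4-gon: merge 4 vertices and 4 edges, delete both glued faces → V=20, E=32, F=14.
Attach a cube (V=8, E=12, F=6) along a 4-gon: merge 4 vertices and 4 edges, delete both glued faces → V=24, E=40, F=18.
Attach a square prism (V=8, E=12, F=6) along a 4-gon: merge 4 vertices and 4 edges, delete both glued faces → V=28, E=48, F=22.
Check: V − E + F = 28 − 48 + 22 = 2.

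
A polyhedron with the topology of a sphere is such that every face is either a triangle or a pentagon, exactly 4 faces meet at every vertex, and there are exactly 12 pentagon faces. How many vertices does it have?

30

Let x be the number of triangles; then F = 12 + x.
Edge–face incidences: 2E = 5·12 + 3·x = 60 + 3x.
Every vertex has degree 4, so 4V = 2E.
Euler: V − E + F = 2 ⇒ (2E)/4 − E + (12 + x) = 2.
Multiply by 8: 2·(2E) − 4·(2E) + 8·(12 + x) = 16, i.e. 96 + 8x − 2·(60 + 3x) = 16.
Collecting terms: 2x − 24 = 16, so 2x = 40, so x = 20.
Then 2E = 60 + 3·20 = 120, so E = 60, V = 2E/4 = 30, F = 12 + 20 = 32.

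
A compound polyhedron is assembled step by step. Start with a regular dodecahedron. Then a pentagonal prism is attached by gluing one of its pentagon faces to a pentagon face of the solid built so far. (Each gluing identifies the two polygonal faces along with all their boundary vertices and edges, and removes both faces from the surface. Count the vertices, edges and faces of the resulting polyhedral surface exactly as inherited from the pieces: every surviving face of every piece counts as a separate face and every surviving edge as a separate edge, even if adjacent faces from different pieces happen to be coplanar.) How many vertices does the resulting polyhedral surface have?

A regular dodecahedron: V=20, E=30, F=12.
Attach a pentagonal prism (V=10, E=15, F=7) along a 5-gon: merge 5 vertices and 5 edges, delete both glued faces → V=25, E=40, F=17.
Check: V − E + F = 25 − 40 + 17 = 2.

25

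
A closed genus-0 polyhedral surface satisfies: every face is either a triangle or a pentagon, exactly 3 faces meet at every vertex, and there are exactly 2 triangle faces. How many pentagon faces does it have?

6

Let x be the number of pentagons; then F = 2 + x.
Edge–face incidences: 2E = 3·2 + 5·x = 6 + 5x.
Every vertex has degree 3, so 3V = 2E.
Euler: V − E + F = 2 ⇒ (2E)/3 − E + (2 + x) = 2.
Multiply by 6: 2·(2E) − 3·(2E) + 6·(2 + x) = 12, i.e. 12 + 6x − (6 + 5x) = 12.
Collecting terms: x + 6 = 12, so x = 6.
Then 2E = 6 + 5·6 = 36, so E = 18, V = 2E/3 = 12, F = 2 + 6 = 8.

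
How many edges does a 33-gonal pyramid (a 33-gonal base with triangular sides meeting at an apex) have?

A pyramid on an n-gon base has one n-gon and n triangles: V = 33 + 1 = 34, E = 2·33 = 66, F = 33 + 1 = 34.

66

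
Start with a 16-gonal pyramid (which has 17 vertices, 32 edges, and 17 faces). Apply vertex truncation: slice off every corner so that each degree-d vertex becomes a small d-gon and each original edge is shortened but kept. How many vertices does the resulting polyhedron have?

64

Truncation replaces each original edge-end by a new vertex, so V′ = 2E = 64.
Each original edge survives, and each old vertex of degree d contributes d new edges; summing degrees gives Σd = 2E, so E′ = E + 2E = 3E = 96.
Each original face survives and each original vertex becomes one new face: F′ = F + V = 34.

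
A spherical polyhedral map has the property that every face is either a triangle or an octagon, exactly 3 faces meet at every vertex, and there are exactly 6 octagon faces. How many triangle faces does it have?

8

Let x be the number of triangles; then F = 6 + x.
Edge–face incidences: 2E = 8·6 + 3·x = 48 + 3x.
Every vertex has degree 3, so 3V = 2E.
Euler: V − E + F = 2 ⇒ (2E)/3 − E + (6 + x) = 2.
Multiply by 6: 2·(2E) − 3·(2E) + 6·(6 + x) = 12, i.e. 36 + 6x − (48 + 3x) = 12.
Collecting terms: 3x − 12 = 12, so 3x = 24, so x = 8.
Then 2E = 48 + 3·8 = 72, so E = 36, V = 2E/3 = 24, F = 6 + 8 = 14.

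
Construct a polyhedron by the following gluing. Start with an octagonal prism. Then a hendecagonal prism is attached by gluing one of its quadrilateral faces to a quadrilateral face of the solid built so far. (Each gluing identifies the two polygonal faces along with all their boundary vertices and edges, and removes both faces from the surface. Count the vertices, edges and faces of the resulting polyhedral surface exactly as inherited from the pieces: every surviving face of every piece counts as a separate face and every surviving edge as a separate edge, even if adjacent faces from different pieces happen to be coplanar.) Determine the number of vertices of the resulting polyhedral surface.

An octagonal prism: V=16, E=24, F=10.
Attach a hendecagonal prism (V=22, E=33, F=13) along a 4-gon: merge 4 vertices and 4 edges, delete both glued faces → V=34, E=53, F=21.
Check: V − E + F = 34 − 53 + 21 = 2.

34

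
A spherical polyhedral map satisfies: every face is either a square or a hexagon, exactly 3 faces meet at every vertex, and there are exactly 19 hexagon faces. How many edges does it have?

Let x be the number of squares; then F = 19 + x.
Edge–face incidences: 2E = 6·19 + 4·x = 114 + 4x.
Every vertex has degree 3, so 3V = 2E.
Euler: V − E + F = 2 ⇒ (2E)/3 − E + (19 + x) = 2.
Multiply by 6: 2·(2E) − 3·(2E) + 6·(19 + x) = 12, i.e. 114 + 6x − (114 + 4x) = 12.
Collecting terms: 2x = 12, so x = 6.
Then 2E = 114 + 4·6 = 138, so E = 69, V = 2E/3 = 46, F = 19 + 6 = 25.

69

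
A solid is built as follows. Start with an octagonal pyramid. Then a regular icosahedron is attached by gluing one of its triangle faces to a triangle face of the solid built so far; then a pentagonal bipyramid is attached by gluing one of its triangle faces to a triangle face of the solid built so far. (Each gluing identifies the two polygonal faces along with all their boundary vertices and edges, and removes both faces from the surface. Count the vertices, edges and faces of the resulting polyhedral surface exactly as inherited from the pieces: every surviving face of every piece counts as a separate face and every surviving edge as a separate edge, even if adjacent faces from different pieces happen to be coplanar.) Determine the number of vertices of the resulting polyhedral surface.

22

An octagonal pyramid: V=9, E=16, F=9.
Attach a regular icosahedron (V=12, E=30, F=20) along a 3-gon: merge 3 vertices and 3 edges, delete both glued faces → V=18, E=43, F=27.
Attach a pentagonal bipyramid (V=7, E=15, F=10) along a 3-gon: merge 3 vertices and 3 edges, delete both glued faces → V=22, E=55, F=35.
Check: V − E + F = 22 − 55 + 35 = 2.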